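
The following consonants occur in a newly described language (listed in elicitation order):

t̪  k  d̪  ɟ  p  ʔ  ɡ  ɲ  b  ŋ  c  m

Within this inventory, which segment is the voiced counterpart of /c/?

/ɟ/

/c/ is a voiceless palatal stop.
The voiced counterpart is a voiced palatal stop — in this inventory, /ɟ/.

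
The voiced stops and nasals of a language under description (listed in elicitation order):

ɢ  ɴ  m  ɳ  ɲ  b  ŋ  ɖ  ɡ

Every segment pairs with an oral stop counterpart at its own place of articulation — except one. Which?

/ɲ/

Bilabial: /b/ ~ /m/
Retroflex: /ɖ/ ~ /ɳ/
Velar: /ɡ/ ~ /ŋ/
Uvular: /ɢ/ ~ /ɴ/
Palatal: only /ɲ/ (nasal); no oral stop partner.
So /ɲ/ is the unpaired segment.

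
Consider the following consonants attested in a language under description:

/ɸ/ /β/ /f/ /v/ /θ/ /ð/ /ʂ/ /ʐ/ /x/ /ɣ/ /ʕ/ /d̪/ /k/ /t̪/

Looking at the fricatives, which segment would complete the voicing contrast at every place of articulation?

/ħ/

Voiceless: /ɸ/ (bilabial), /f/ (labiodental), /θ/ (dental), /ʂ/ (retroflex), /x/ (velar).
Voiced: /β/ (bilabial), /v/ (labiodental), /ð/ (dental), /ʐ/ (retroflex), /ɣ/ (velar), /ʕ/ (pharyngeal).
The pharyngeal row has no voiceless member, so the gap is the voiceless pharyngeal fricative /ħ/.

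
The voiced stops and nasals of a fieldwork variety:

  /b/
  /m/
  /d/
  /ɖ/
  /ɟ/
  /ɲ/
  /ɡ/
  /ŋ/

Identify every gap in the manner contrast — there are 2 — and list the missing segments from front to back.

place of articulation  oral stop  nasal   
bilabial          b         m       
alveolar          d         —       
retroflex         ɖ         —       
palatal           ɟ         ɲ       
velar             ɡ         ŋ       
Gaps, from front to back: alveolar lacks nasal (/n/); retroflex lacks nasal (/ɳ/).

/n/, /ɳ/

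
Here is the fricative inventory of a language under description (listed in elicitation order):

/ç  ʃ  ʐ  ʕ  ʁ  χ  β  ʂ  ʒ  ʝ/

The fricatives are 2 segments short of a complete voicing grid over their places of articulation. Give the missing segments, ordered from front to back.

/ɸ/, /ħ/

bilabial: voiceless —, voiced /β/.
postalveolar: voiceless /ʃ/, voiced /ʒ/.
retroflex: voiceless /ʂ/, voiced /ʐ/.
palatal: voiceless /ç/, voiced /ʝ/.
uvular: voiceless /χ/, voiced /ʁ/.
pharyngeal: voiceless —, voiced /ʕ/.
Gaps, from front to back: bilabial lacks voiceless (/ɸ/); pharyngeal lacks voiceless (/ħ/).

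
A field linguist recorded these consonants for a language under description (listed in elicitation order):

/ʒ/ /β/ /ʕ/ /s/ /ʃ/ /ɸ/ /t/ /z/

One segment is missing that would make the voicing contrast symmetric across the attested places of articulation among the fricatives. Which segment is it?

place of articulation  voiceless  voiced  
bilabial          ɸ         β       
alveolar          s         z       
postalveolar      ʃ         ʒ       
pharyngeal        —         ʕ       
The pharyngeal row has no voiceless member, so the gap is the voiceless pharyngeal fricative /ħ/.

/ħ/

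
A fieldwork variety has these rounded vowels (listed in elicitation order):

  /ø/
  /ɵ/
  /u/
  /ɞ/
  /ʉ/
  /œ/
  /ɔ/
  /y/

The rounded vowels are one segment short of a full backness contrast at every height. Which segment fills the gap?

/o/

height            front     central   back    
high              y         ʉ         u       
high-mid          ø         ɵ         —       
low-mid           œ         ɞ         ɔ       
The high-mid row has no back member, so the gap is the high-mid back rounded vowel /o/.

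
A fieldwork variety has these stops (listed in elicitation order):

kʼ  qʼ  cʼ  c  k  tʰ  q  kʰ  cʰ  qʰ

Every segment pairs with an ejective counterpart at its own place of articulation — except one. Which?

/tʰ/

Palatal: /c/ ~ /cʰ/ ~ /cʼ/
Velar: /k/ ~ /kʰ/ ~ /kʼ/
Uvular: /q/ ~ /qʰ/ ~ /qʼ/
Alveolar: only /tʰ/ (aspirated); no ejective partner.
So /tʰ/ is the unpaired segment.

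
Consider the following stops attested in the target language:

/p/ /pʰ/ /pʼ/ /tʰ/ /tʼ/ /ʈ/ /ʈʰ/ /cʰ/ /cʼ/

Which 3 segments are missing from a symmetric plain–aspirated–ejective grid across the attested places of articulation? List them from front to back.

/t/, /ʈʼ/, /c/

place of articulation  plain     aspirated  ejective
bilabial          p         pʰ        pʼ      
alveolar          —         tʰ        tʼ      
retroflex         ʈ         ʈʰ        —       
palatal           —         cʰ        cʼ      
Gaps, from front to back: alveolar lacks plain (/t/); retroflex lacks ejective (/ʈʼ/); palatal lacks plain (/c/).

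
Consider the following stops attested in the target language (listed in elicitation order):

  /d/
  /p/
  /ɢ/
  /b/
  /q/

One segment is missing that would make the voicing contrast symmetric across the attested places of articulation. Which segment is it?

/t/

Voiceless: /p/ (bilabial), /q/ (uvular).
Voiced: /b/ (bilabial), /d/ (alveolar), /ɢ/ (uvular).
The alveolar row has no voiceless member, so the gap is the voiceless alveolar stop /t/.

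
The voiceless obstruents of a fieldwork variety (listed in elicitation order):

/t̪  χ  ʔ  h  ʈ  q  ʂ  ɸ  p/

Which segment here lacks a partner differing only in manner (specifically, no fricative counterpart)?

Bilabial: /p/ ~ /ɸ/
Retroflex: /ʈ/ ~ /ʂ/
Uvular: /q/ ~ /χ/
Glottal: /ʔ/ ~ /h/
Dental: only /t̪/ (stop); no fricative partner.
So /t̪/ is the unpaired segment.

/t̪/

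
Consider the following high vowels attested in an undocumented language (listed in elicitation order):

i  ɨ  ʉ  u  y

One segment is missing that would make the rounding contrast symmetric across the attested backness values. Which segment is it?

/ɯ/

Unrounded: /i/ (front), /ɨ/ (central).
Rounded: /y/ (front), /ʉ/ (central), /u/ (back).
The back row has no unrounded member, so the gap is the back unrounded vowel /ɯ/.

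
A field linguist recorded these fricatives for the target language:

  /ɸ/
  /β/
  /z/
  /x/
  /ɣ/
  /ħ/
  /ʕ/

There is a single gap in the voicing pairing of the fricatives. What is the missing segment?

place of articulation  voiceless  voiced  
bilabial          ɸ         β       
alveolar          —         z       
velar             x         ɣ       
pharyngeal        ħ         ʕ       
The alveolar row has no voiceless member, so the gap is the voiceless alveolar fricative /s/.

/s/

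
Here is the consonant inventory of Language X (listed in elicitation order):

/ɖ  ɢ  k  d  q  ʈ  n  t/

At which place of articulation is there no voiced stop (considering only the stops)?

velar

alveolar: voiceless /t/, voiced /d/.
retroflex: voiceless /ʈ/, voiced /ɖ/.
velar: voiceless /k/, voiced —.
uvular: voiceless /q/, voiced /ɢ/.
Every place of articulation has a voiced member except velar, where /ɡ/ would be expected.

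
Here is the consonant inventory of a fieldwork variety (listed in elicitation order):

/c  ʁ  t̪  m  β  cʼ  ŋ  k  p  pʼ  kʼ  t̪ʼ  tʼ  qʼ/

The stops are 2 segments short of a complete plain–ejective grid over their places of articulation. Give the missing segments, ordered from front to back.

bilabial: plain /p/, ejective /pʼ/.
dental: plain /t̪/, ejective /t̪ʼ/.
alveolar: plain —, ejective /tʼ/.
palatal: plain /c/, ejective /cʼ/.
velar: plain /k/, ejective /kʼ/.
uvular: plain —, ejective /qʼ/.
Gaps, from front to back: alveolar lacks plain (/t/); uvular lacks plain (/q/).

/t/, /q/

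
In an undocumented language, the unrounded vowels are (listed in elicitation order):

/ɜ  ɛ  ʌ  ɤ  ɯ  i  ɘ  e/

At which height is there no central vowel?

height            front     central   back    
high              i         —         ɯ       
high-mid          e         ɘ         ɤ       
low-mid           ɛ         ɜ         ʌ       
Every height has a central member except high, where /ɨ/ would be expected.

high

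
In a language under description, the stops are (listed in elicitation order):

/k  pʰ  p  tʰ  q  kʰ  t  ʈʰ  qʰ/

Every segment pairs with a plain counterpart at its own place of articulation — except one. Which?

Bilabial: /p/ ~ /pʰ/
Alveolar: /t/ ~ /tʰ/
Velar: /k/ ~ /kʰ/
Uvular: /q/ ~ /qʰ/
Retroflex: only /ʈʰ/ (aspirated); no plain partner.
So /ʈʰ/ is the unpaired segment.

/ʈʰ/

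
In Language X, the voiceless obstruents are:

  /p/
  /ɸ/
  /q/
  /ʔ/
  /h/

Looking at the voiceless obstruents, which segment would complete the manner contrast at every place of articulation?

bilabial: stop /p/, fricative /ɸ/.
uvular: stop /q/, fricative —.
glottal: stop /ʔ/, fricative /h/.
The uvular row has no fricative member, so the gap is the uvular fricative /χ/.

/χ/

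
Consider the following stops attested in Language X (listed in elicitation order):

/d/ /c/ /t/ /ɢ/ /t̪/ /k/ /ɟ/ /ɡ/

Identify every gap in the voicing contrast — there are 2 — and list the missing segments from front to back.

Voiceless: /t̪/ (dental), /t/ (alveolar), /c/ (palatal), /k/ (velar).
Voiced: /d/ (alveolar), /ɟ/ (palatal), /ɡ/ (velar), /ɢ/ (uvular).
Gaps, from front to back: dental lacks voiced (/d̪/); uvular lacks voiceless (/q/).

/d̪/, /q/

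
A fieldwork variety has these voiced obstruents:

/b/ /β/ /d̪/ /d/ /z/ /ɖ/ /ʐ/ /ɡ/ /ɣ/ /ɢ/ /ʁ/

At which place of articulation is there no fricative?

place of articulation  stop      fricative
bilabial          b         β       
dental            d̪        —       
alveolar          d         z       
retroflex         ɖ         ʐ       
velar             ɡ         ɣ       
uvular            ɢ         ʁ       
Every place of articulation has a fricative member except dental, where /ð/ would be expected.

dental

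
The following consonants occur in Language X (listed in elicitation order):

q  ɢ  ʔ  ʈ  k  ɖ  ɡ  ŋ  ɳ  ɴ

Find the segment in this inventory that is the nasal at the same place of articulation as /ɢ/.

/ɴ/

/ɢ/ is a voiced uvular stop.
The nasal at the same place is an uvular nasal — in this inventory, /ɴ/.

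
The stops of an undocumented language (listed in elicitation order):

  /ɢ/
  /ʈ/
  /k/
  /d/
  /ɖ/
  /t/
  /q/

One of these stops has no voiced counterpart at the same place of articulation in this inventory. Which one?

/k/

Alveolar: /t/ ~ /d/
Retroflex: /ʈ/ ~ /ɖ/
Uvular: /q/ ~ /ɢ/
Velar: only /k/ (voiceless); no voiced partner.
So /k/ is the unpaired segment.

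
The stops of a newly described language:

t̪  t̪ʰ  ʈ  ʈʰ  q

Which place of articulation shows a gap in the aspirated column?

uvular

Plain: /t̪/ (dental), /ʈ/ (retroflex), /q/ (uvular).
Aspirated: /t̪ʰ/ (dental), /ʈʰ/ (retroflex).
Every place of articulation has an aspirated member except uvular, where /qʰ/ would be expected.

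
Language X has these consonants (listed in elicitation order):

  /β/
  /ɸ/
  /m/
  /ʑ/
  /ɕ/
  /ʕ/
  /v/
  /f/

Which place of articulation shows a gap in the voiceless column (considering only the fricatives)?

place of articulation  voiceless  voiced  
bilabial          ɸ         β       
labiodental       f         v       
alveolo-palatal   ɕ         ʑ       
pharyngeal        —         ʕ       
Every place of articulation has a voiceless member except pharyngeal, where /ħ/ would be expected.

pharyngeal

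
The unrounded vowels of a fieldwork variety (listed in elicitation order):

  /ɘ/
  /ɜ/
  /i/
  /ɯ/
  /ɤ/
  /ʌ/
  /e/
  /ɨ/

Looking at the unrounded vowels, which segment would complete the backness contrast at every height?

/ɛ/

Front: /i/ (high), /e/ (high-mid).
Central: /ɨ/ (high), /ɘ/ (high-mid), /ɜ/ (low-mid).
Back: /ɯ/ (high), /ɤ/ (high-mid), /ʌ/ (low-mid).
The low-mid row has no front member, so the gap is the low-mid front unrounded vowel /ɛ/.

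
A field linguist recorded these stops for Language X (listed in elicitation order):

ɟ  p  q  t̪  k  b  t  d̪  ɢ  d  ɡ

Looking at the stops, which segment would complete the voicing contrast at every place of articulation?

bilabial: voiceless /p/, voiced /b/.
dental: voiceless /t̪/, voiced /d̪/.
alveolar: voiceless /t/, voiced /d/.
palatal: voiceless —, voiced /ɟ/.
velar: voiceless /k/, voiced /ɡ/.
uvular: voiceless /q/, voiced /ɢ/.
The palatal row has no voiceless member, so the gap is the voiceless palatal stop /c/.

/c/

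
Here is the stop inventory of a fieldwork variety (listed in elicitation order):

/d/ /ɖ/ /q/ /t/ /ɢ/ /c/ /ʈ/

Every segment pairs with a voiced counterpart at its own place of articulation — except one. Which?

Alveolar: /t/ ~ /d/
Retroflex: /ʈ/ ~ /ɖ/
Uvular: /q/ ~ /ɢ/
Palatal: only /c/ (voiceless); no voiced partner.
So /c/ is the unpaired segment.

/c/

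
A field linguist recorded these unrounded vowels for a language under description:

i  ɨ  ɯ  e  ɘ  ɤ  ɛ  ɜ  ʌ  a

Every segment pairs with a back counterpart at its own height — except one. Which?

/a/

High: /i/ ~ /ɨ/ ~ /ɯ/
High-mid: /e/ ~ /ɘ/ ~ /ɤ/
Low-mid: /ɛ/ ~ /ɜ/ ~ /ʌ/
Low: only /a/ (front); no back partner.
So /a/ is the unpaired segment.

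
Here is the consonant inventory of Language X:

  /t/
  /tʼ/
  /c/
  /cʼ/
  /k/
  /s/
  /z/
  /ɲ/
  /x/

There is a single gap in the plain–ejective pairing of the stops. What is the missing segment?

/kʼ/

place of articulation  plain     ejective
alveolar          t         tʼ      
palatal           c         cʼ      
velar             k         —       
The velar row has no ejective member, so the gap is the ejective velar stop /kʼ/.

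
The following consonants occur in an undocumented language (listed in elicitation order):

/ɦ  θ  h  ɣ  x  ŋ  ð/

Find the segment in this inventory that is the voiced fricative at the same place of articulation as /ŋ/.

/ɣ/

/ŋ/ is a velar nasal.
The voiced fricative at the same place is a voiced velar fricative — in this inventory, /ɣ/.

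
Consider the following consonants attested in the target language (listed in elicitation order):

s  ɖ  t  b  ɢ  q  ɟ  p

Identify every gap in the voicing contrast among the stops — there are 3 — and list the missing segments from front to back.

/d/, /ʈ/, /c/

Voiceless: /p/ (bilabial), /t/ (alveolar), /q/ (uvular).
Voiced: /b/ (bilabial), /ɖ/ (retroflex), /ɟ/ (palatal), /ɢ/ (uvular).
Gaps, from front to back: alveolar lacks voiced (/d/); retroflex lacks voiceless (/ʈ/); palatal lacks voiceless (/c/).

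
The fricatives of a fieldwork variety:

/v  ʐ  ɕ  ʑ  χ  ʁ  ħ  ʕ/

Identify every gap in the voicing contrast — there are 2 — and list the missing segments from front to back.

place of articulation  voiceless  voiced  
labiodental       —         v       
retroflex         —         ʐ       
alveolo-palatal   ɕ         ʑ       
uvular            χ         ʁ       
pharyngeal        ħ         ʕ       
Gaps, from front to back: labiodental lacks voiceless (/f/); retroflex lacks voiceless (/ʂ/).

/f/, /ʂ/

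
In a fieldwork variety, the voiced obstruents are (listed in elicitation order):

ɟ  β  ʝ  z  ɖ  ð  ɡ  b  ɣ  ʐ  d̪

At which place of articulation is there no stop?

place of articulation  stop      fricative
bilabial          b         β       
dental            d̪        ð       
alveolar          —         z       
retroflex         ɖ         ʐ       
palatal           ɟ         ʝ       
velar             ɡ         ɣ       
Every place of articulation has a stop member except alveolar, where /d/ would be expected.

alveolar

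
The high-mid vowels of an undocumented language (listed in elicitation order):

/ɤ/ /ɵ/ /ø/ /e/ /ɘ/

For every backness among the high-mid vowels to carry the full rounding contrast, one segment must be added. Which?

Unrounded: /e/ (front), /ɘ/ (central), /ɤ/ (back).
Rounded: /ø/ (front), /ɵ/ (central).
The back row has no rounded member, so the gap is the back rounded vowel /o/.

/o/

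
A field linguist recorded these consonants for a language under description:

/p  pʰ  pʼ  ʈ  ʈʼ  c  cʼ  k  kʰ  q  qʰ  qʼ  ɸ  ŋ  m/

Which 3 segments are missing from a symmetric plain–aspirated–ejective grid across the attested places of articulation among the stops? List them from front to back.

/ʈʰ/, /cʰ/, /kʼ/

place of articulation  plain     aspirated  ejective
bilabial          p         pʰ        pʼ      
retroflex         ʈ         —         ʈʼ      
palatal           c         —         cʼ      
velar             k         kʰ        —       
uvular            q         qʰ        qʼ      
Gaps, from front to back: retroflex lacks aspirated (/ʈʰ/); palatal lacks aspirated (/cʰ/); velar lacks ejective (/kʼ/).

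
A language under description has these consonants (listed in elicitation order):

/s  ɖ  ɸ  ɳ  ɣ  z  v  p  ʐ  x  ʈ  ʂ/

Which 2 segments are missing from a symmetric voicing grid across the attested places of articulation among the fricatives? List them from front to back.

/β/, /f/

bilabial: voiceless /ɸ/, voiced —.
labiodental: voiceless —, voiced /v/.
alveolar: voiceless /s/, voiced /z/.
retroflex: voiceless /ʂ/, voiced /ʐ/.
velar: voiceless /x/, voiced /ɣ/.
Gaps, from front to back: bilabial lacks voiced (/β/); labiodental lacks voiceless (/f/).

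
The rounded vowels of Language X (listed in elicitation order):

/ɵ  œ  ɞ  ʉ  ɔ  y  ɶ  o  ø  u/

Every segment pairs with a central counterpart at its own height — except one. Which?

/ɶ/

High: /y/ ~ /ʉ/ ~ /u/
High-mid: /ø/ ~ /ɵ/ ~ /o/
Low-mid: /œ/ ~ /ɞ/ ~ /ɔ/
Low: only /ɶ/ (front); no central partner.
So /ɶ/ is the unpaired segment.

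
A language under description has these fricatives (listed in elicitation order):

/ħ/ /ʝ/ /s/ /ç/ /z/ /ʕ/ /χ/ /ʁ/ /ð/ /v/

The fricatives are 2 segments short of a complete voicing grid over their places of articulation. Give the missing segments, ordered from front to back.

/f/, /θ/

place of articulation  voiceless  voiced  
labiodental       —         v       
dental            —         ð       
alveolar          s         z       
palatal           ç         ʝ       
uvular            χ         ʁ       
pharyngeal        ħ         ʕ       
Gaps, from front to back: labiodental lacks voiceless (/f/); dental lacks voiceless (/θ/).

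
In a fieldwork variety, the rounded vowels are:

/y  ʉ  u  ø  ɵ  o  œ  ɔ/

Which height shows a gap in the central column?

low-mid

height            front     central   back    
high              y         ʉ         u       
high-mid          ø         ɵ         o       
low-mid           œ         —         ɔ       
Every height has a central member except low-mid, where /ɞ/ would be expected.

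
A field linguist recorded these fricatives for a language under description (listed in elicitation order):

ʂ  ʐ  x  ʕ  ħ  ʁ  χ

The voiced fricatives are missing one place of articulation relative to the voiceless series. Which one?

retroflex: voiceless /ʂ/, voiced /ʐ/.
velar: voiceless /x/, voiced —.
uvular: voiceless /χ/, voiced /ʁ/.
pharyngeal: voiceless /ħ/, voiced /ʕ/.
Every place of articulation has a voiced member except velar, where /ɣ/ would be expected.

velar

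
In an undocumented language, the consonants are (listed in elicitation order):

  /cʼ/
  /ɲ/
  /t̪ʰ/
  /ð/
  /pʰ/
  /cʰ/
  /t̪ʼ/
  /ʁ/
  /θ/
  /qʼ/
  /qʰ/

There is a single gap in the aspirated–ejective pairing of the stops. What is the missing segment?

place of articulation  aspirated  ejective
bilabial          pʰ        —       
dental            t̪ʰ       t̪ʼ     
palatal           cʰ        cʼ      
uvular            qʰ        qʼ      
The bilabial row has no ejective member, so the gap is the ejective bilabial stop /pʼ/.

/pʼ/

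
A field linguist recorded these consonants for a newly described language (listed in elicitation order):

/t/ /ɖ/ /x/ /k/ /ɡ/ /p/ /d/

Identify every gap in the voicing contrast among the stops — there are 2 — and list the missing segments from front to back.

/b/, /ʈ/

Voiceless: /p/ (bilabial), /t/ (alveolar), /k/ (velar).
Voiced: /d/ (alveolar), /ɖ/ (retroflex), /ɡ/ (velar).
Gaps, from front to back: bilabial lacks voiced (/b/); retroflex lacks voiceless (/ʈ/).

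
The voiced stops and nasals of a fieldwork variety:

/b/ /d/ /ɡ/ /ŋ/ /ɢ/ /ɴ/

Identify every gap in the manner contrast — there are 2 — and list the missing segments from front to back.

/m/, /n/

place of articulation  oral stop  nasal   
bilabial          b         —       
alveolar          d         —       
velar             ɡ         ŋ       
uvular            ɢ         ɴ       
Gaps, from front to back: bilabial lacks nasal (/m/); alveolar lacks nasal (/n/).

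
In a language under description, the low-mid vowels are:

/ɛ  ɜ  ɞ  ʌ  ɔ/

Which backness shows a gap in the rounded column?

front

Unrounded: /ɛ/ (front), /ɜ/ (central), /ʌ/ (back).
Rounded: /ɞ/ (central), /ɔ/ (back).
Every backness has a rounded member except front, where /œ/ would be expected.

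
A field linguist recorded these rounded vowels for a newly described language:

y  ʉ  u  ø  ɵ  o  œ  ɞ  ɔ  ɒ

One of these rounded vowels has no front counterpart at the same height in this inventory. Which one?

High: /y/ ~ /ʉ/ ~ /u/
High-mid: /ø/ ~ /ɵ/ ~ /o/
Low-mid: /œ/ ~ /ɞ/ ~ /ɔ/
Low: only /ɒ/ (back); no front partner.
So /ɒ/ is the unpaired segment.

/ɒ/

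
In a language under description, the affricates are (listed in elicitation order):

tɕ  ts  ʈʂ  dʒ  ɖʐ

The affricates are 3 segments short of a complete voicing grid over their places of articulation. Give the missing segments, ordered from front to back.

place of articulation  voiceless  voiced  
alveolar          ts        —       
postalveolar      —         dʒ      
retroflex         ʈʂ        ɖʐ      
alveolo-palatal   tɕ        —       
Gaps, from front to back: alveolar lacks voiced (/dz/); postalveolar lacks voiceless (/tʃ/); alveolo-palatal lacks voiced (/dʑ/).

/dz/, /tʃ/, /dʑ/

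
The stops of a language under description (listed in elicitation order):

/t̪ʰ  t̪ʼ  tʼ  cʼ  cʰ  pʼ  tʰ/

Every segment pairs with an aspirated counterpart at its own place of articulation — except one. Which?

Dental: /t̪ʰ/ ~ /t̪ʼ/
Alveolar: /tʰ/ ~ /tʼ/
Palatal: /cʰ/ ~ /cʼ/
Bilabial: only /pʼ/ (ejective); no aspirated partner.
So /pʼ/ is the unpaired segment.

/pʼ/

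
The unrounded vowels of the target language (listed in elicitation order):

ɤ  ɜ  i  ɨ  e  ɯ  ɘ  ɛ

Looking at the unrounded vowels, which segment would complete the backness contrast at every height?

/ʌ/

Front: /i/ (high), /e/ (high-mid), /ɛ/ (low-mid).
Central: /ɨ/ (high), /ɘ/ (high-mid), /ɜ/ (low-mid).
Back: /ɯ/ (high), /ɤ/ (high-mid).
The low-mid row has no back member, so the gap is the low-mid back unrounded vowel /ʌ/.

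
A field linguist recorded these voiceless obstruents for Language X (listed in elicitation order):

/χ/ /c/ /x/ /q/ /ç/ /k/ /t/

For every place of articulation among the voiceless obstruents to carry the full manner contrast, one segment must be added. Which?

/s/

Stop: /t/ (alveolar), /c/ (palatal), /k/ (velar), /q/ (uvular).
Fricative: /ç/ (palatal), /x/ (velar), /χ/ (uvular).
The alveolar row has no fricative member, so the gap is the alveolar fricative /s/.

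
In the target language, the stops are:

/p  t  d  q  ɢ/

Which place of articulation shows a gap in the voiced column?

bilabial

Voiceless: /p/ (bilabial), /t/ (alveolar), /q/ (uvular).
Voiced: /d/ (alveolar), /ɢ/ (uvular).
Every place of articulation has a voiced member except bilabial, where /b/ would be expected.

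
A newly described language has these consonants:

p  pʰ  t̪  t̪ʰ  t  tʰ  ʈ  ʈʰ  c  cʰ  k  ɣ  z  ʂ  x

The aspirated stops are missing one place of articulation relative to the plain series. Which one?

velar

place of articulation  plain     aspirated
bilabial          p         pʰ      
dental            t̪        t̪ʰ     
alveolar          t         tʰ      
retroflex         ʈ         ʈʰ      
palatal           c         cʰ      
velar             k         —       
Every place of articulation has an aspirated member except velar, where /kʰ/ would be expected.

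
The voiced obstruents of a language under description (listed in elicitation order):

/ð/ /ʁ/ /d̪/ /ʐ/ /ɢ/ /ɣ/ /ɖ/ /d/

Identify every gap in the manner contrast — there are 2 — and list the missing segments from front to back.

place of articulation  stop      fricative
dental            d̪        ð       
alveolar          d         —       
retroflex         ɖ         ʐ       
velar             —         ɣ       
uvular            ɢ         ʁ       
Gaps, from front to back: alveolar lacks fricative (/z/); velar lacks stop (/ɡ/).

/z/, /ɡ/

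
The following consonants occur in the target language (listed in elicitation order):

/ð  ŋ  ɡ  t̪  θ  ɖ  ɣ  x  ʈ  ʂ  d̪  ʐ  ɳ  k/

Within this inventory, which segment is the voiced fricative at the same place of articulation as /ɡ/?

/ɣ/

/ɡ/ is a voiced velar stop.
The voiced fricative at the same place is a voiced velar fricative — in this inventory, /ɣ/.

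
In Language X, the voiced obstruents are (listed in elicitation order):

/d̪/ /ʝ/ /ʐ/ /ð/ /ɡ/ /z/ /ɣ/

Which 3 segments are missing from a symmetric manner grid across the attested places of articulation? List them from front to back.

Stop: /d̪/ (dental), /ɡ/ (velar).
Fricative: /ð/ (dental), /z/ (alveolar), /ʐ/ (retroflex), /ʝ/ (palatal), /ɣ/ (velar).
Gaps, from front to back: alveolar lacks stop (/d/); retroflex lacks stop (/ɖ/); palatal lacks stop (/ɟ/).

/d/, /ɖ/, /ɟ/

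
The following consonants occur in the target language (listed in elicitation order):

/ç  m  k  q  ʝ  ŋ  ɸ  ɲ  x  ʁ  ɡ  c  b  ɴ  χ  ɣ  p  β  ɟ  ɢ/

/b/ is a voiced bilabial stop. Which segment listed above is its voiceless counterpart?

The voiceless counterpart is a voiceless bilabial stop — in this inventory, /p/.

/p/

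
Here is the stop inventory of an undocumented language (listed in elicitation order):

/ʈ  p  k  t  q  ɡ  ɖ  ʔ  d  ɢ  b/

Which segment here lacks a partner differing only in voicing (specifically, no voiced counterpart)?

Bilabial: /p/ ~ /b/
Alveolar: /t/ ~ /d/
Retroflex: /ʈ/ ~ /ɖ/
Velar: /k/ ~ /ɡ/
Uvular: /q/ ~ /ɢ/
Glottal: only /ʔ/ (voiceless); no voiced partner.
So /ʔ/ is the unpaired segment.

/ʔ/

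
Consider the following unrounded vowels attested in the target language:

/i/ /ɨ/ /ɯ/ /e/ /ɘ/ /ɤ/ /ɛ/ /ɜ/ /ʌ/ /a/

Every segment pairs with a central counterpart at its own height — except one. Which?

High: /i/ ~ /ɨ/ ~ /ɯ/
High-mid: /e/ ~ /ɘ/ ~ /ɤ/
Low-mid: /ɛ/ ~ /ɜ/ ~ /ʌ/
Low: only /a/ (front); no central partner.
So /a/ is the unpaired segment.

/a/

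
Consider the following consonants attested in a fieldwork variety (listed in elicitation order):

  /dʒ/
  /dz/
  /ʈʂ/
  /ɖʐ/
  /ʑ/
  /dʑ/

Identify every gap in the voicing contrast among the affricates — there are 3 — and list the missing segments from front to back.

/ts/, /tʃ/, /tɕ/

place of articulation  voiceless  voiced  
alveolar          —         dz      
postalveolar      —         dʒ      
retroflex         ʈʂ        ɖʐ      
alveolo-palatal   —         dʑ      
Gaps, from front to back: alveolar lacks voiceless (/ts/); postalveolar lacks voiceless (/tʃ/); alveolo-palatal lacks voiceless (/tɕ/).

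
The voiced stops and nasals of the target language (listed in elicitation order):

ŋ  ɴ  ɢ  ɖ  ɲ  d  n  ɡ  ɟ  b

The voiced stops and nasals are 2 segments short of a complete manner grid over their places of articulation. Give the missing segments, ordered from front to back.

bilabial: oral stop /b/, nasal —.
alveolar: oral stop /d/, nasal /n/.
retroflex: oral stop /ɖ/, nasal —.
palatal: oral stop /ɟ/, nasal /ɲ/.
velar: oral stop /ɡ/, nasal /ŋ/.
uvular: oral stop /ɢ/, nasal /ɴ/.
Gaps, from front to back: bilabial lacks nasal (/m/); retroflex lacks nasal (/ɳ/).

/m/, /ɳ/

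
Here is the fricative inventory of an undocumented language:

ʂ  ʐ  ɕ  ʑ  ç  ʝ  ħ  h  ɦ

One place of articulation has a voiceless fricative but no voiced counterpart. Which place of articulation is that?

retroflex: voiceless /ʂ/, voiced /ʐ/.
alveolo-palatal: voiceless /ɕ/, voiced /ʑ/.
palatal: voiceless /ç/, voiced /ʝ/.
pharyngeal: voiceless /ħ/, voiced —.
glottal: voiceless /h/, voiced /ɦ/.
Every place of articulation has a voiced member except pharyngeal, where /ʕ/ would be expected.

pharyngeal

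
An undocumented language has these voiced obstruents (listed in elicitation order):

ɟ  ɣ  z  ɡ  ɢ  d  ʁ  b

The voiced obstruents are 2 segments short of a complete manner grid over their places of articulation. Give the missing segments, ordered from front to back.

bilabial: stop /b/, fricative —.
alveolar: stop /d/, fricative /z/.
palatal: stop /ɟ/, fricative —.
velar: stop /ɡ/, fricative /ɣ/.
uvular: stop /ɢ/, fricative /ʁ/.
Gaps, from front to back: bilabial lacks fricative (/β/); palatal lacks fricative (/ʝ/).

/β/, /ʝ/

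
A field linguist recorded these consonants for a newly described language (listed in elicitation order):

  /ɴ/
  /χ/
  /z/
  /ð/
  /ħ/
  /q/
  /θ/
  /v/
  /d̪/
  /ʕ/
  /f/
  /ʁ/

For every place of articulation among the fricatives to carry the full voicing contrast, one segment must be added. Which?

place of articulation  voiceless  voiced  
labiodental       f         v       
dental            θ         ð       
alveolar          —         z       
uvular            χ         ʁ       
pharyngeal        ħ         ʕ       
The alveolar row has no voiceless member, so the gap is the voiceless alveolar fricative /s/.

/s/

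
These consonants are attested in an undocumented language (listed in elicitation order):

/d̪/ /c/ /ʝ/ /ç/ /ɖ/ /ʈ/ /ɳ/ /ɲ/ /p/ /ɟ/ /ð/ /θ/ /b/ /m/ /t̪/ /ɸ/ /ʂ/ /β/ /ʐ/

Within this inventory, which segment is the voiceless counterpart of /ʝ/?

/ʝ/ is a voiced palatal fricative.
The voiceless counterpart is a voiceless palatal fricative — in this inventory, /ç/.

/ç/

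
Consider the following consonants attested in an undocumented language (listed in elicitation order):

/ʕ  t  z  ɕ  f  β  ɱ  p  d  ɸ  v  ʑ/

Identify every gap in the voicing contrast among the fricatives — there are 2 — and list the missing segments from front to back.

Voiceless: /ɸ/ (bilabial), /f/ (labiodental), /ɕ/ (alveolo-palatal).
Voiced: /β/ (bilabial), /v/ (labiodental), /z/ (alveolar), /ʑ/ (alveolo-palatal), /ʕ/ (pharyngeal).
Gaps, from front to back: alveolar lacks voiceless (/s/); pharyngeal lacks voiceless (/ħ/).

/s/, /ħ/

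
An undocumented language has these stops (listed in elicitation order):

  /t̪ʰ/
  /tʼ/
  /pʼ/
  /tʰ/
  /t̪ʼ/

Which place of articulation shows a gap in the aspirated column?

bilabial: aspirated —, ejective /pʼ/.
dental: aspirated /t̪ʰ/, ejective /t̪ʼ/.
alveolar: aspirated /tʰ/, ejective /tʼ/.
Every place of articulation has an aspirated member except bilabial, where /pʰ/ would be expected.

bilabial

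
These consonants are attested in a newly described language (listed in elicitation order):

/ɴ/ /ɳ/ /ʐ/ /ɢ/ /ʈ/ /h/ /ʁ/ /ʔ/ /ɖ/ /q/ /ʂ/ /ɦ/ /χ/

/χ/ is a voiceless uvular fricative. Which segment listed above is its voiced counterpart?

/ʁ/

The voiced counterpart is a voiced uvular fricative — in this inventory, /ʁ/.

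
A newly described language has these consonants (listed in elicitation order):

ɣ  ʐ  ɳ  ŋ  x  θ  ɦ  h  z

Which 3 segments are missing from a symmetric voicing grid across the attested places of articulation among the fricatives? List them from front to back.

/ð/, /s/, /ʂ/

Voiceless: /θ/ (dental), /x/ (velar), /h/ (glottal).
Voiced: /z/ (alveolar), /ʐ/ (retroflex), /ɣ/ (velar), /ɦ/ (glottal).
Gaps, from front to back: dental lacks voiced (/ð/); alveolar lacks voiceless (/s/); retroflex lacks voiceless (/ʂ/).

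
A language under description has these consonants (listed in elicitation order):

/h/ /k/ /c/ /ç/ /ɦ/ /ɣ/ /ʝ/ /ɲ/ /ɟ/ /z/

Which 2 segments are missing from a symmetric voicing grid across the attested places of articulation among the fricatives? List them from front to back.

place of articulation  voiceless  voiced  
alveolar          —         z       
palatal           ç         ʝ       
velar             —         ɣ       
glottal           h         ɦ       
Gaps, from front to back: alveolar lacks voiceless (/s/); velar lacks voiceless (/x/).

/s/, /x/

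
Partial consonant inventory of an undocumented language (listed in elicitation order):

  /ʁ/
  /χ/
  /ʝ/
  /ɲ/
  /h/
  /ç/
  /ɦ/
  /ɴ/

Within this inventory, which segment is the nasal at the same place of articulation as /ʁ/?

/ʁ/ is a voiced uvular fricative.
The nasal at the same place is an uvular nasal — in this inventory, /ɴ/.

/ɴ/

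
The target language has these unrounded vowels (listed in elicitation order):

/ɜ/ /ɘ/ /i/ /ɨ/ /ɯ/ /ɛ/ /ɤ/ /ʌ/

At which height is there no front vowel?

high-mid

height            front     central   back    
high              i         ɨ         ɯ       
high-mid          —         ɘ         ɤ       
low-mid           ɛ         ɜ         ʌ       
Every height has a front member except high-mid, where /e/ would be expected.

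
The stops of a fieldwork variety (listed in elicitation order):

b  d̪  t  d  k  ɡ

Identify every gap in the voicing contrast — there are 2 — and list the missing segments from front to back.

bilabial: voiceless —, voiced /b/.
dental: voiceless —, voiced /d̪/.
alveolar: voiceless /t/, voiced /d/.
velar: voiceless /k/, voiced /ɡ/.
Gaps, from front to back: bilabial lacks voiceless (/p/); dental lacks voiceless (/t̪/).

/p/, /t̪/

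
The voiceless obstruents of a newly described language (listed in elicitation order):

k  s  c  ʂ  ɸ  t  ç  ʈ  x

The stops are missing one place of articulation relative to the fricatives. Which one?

bilabial

place of articulation  stop      fricative
bilabial          —         ɸ       
alveolar          t         s       
retroflex         ʈ         ʂ       
palatal           c         ç       
velar             k         x       
Every place of articulation has a stop member except bilabial, where /p/ would be expected.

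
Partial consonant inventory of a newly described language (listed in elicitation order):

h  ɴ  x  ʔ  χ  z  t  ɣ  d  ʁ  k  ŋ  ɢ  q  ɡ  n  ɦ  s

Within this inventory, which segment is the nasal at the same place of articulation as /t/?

/n/

/t/ is a voiceless alveolar stop.
The nasal at the same place is an alveolar nasal — in this inventory, /n/.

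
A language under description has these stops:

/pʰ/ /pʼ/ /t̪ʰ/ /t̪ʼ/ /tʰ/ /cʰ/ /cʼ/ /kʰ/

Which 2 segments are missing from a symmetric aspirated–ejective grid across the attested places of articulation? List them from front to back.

/tʼ/, /kʼ/

bilabial: aspirated /pʰ/, ejective /pʼ/.
dental: aspirated /t̪ʰ/, ejective /t̪ʼ/.
alveolar: aspirated /tʰ/, ejective —.
palatal: aspirated /cʰ/, ejective /cʼ/.
velar: aspirated /kʰ/, ejective —.
Gaps, from front to back: alveolar lacks ejective (/tʼ/); velar lacks ejective (/kʼ/).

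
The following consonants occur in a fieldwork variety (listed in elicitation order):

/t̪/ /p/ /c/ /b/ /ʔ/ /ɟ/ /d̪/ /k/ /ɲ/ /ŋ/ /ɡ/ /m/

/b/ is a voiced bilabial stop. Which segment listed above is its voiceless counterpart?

/p/

The voiceless counterpart is a voiceless bilabial stop — in this inventory, /p/.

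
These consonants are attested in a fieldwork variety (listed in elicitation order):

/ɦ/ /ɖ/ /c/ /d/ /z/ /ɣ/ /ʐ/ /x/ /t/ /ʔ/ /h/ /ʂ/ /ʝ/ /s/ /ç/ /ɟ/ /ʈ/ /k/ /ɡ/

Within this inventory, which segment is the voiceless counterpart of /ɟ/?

/c/

/ɟ/ is a voiced palatal stop.
The voiceless counterpart is a voiceless palatal stop — in this inventory, /c/.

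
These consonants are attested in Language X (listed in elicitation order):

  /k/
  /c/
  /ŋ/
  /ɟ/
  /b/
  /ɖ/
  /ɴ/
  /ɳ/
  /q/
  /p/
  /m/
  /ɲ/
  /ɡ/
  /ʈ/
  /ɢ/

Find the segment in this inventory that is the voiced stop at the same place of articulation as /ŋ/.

/ŋ/ is a velar nasal.
The voiced stop at the same place is a voiced velar stop — in this inventory, /ɡ/.

/ɡ/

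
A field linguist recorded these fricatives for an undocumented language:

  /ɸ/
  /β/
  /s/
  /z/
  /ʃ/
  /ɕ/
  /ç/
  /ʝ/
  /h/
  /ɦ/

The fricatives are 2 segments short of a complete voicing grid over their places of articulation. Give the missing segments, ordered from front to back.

/ʒ/, /ʑ/

bilabial: voiceless /ɸ/, voiced /β/.
alveolar: voiceless /s/, voiced /z/.
postalveolar: voiceless /ʃ/, voiced —.
alveolo-palatal: voiceless /ɕ/, voiced —.
palatal: voiceless /ç/, voiced /ʝ/.
glottal: voiceless /h/, voiced /ɦ/.
Gaps, from front to back: postalveolar lacks voiced (/ʒ/); alveolo-palatal lacks voiced (/ʑ/).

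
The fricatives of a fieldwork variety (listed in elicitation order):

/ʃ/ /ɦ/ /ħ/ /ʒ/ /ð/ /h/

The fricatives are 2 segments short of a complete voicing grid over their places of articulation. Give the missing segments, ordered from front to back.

/θ/, /ʕ/

place of articulation  voiceless  voiced  
dental            —         ð       
postalveolar      ʃ         ʒ       
pharyngeal        ħ         —       
glottal           h         ɦ       
Gaps, from front to back: dental lacks voiceless (/θ/); pharyngeal lacks voiced (/ʕ/).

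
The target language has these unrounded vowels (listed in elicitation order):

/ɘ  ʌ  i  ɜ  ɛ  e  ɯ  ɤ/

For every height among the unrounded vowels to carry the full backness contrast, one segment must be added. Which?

/ɨ/

high: front /i/, central —, back /ɯ/.
high-mid: front /e/, central /ɘ/, back /ɤ/.
low-mid: front /ɛ/, central /ɜ/, back /ʌ/.
The high row has no central member, so the gap is the high central unrounded vowel /ɨ/.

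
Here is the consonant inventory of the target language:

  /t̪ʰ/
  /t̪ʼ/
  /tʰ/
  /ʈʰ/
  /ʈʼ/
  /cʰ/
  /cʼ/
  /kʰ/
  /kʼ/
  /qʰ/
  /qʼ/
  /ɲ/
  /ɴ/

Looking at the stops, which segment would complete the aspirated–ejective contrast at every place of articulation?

place of articulation  aspirated  ejective
dental            t̪ʰ       t̪ʼ     
alveolar          tʰ        —       
retroflex         ʈʰ        ʈʼ      
palatal           cʰ        cʼ      
velar             kʰ        kʼ      
uvular            qʰ        qʼ      
The alveolar row has no ejective member, so the gap is the ejective alveolar stop /tʼ/.

/tʼ/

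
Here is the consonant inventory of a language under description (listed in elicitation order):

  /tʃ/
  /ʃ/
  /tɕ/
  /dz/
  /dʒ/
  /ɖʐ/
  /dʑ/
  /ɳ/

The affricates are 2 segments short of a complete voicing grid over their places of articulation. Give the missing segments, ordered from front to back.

/ts/, /ʈʂ/

alveolar: voiceless —, voiced /dz/.
postalveolar: voiceless /tʃ/, voiced /dʒ/.
retroflex: voiceless —, voiced /ɖʐ/.
alveolo-palatal: voiceless /tɕ/, voiced /dʑ/.
Gaps, from front to back: alveolar lacks voiceless (/ts/); retroflex lacks voiceless (/ʈʂ/).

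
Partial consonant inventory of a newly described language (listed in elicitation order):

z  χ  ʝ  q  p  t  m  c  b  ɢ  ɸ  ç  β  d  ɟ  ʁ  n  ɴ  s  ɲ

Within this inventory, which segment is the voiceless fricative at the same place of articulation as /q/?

/χ/

/q/ is a voiceless uvular stop.
The voiceless fricative at the same place is a voiceless uvular fricative — in this inventory, /χ/.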